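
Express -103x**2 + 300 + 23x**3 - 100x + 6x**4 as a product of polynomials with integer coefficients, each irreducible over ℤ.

(2x - 5)(3x - 5)(x + 2)(x + 6)

Testing divisors of the constant over divisors of the leading coefficient, x = 5/2 is a root, giving the factor (2x - 5) and quotient 3x**3 + 19x**2 - 4x - 60.
Continuing, x = 5/3 is a root, giving the factor (3x - 5) and quotient x**2 + 8x + 12.
The remaining quadratic factors as (x + 6)(x + 2).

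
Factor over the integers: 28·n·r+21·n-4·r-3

(4·r+3)·(7·n-1)

Group as (28·n·r+21·n) + (-4·r-3) = 7·n·(4·r+3) - (4·r+3).
Both groups share the factor (4·r+3).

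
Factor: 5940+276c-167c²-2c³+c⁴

Trying the rational-root candidates, c = 10 is a root, so (c-10) is a factor; dividing leaves c³+8c²-87c-594.
Continuing, c = -11 is a root, so (c+11) divides it; the quotient is c²-3c-54.
The remaining quadratic factors as (c-9)(c+6).

(c+11)(c+6)(c-10)(c-9)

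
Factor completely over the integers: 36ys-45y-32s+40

(4s-5)(9y-8)

Group as (36ys-45y) + (-32s+40) = 9y(4s-5) - 8(4s-5).
Both groups share the factor (4s-5).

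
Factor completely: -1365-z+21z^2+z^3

Testing divisors of the constant over divisors of the leading coefficient, z = -15 is a root, so (z+15) is a factor; dividing leaves z^2+6z-91.
The remaining quadratic factors as (z+13)(z-7).

(z+13)(z+15)(z-7)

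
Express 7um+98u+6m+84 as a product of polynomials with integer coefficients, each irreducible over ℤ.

Group as (7um+98u) + (6m+84) = 7u(m+14) + 6(m+14).
Both groups share the factor (m+14).

(7u+6)(m+14)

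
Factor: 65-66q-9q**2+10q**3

Among the possible rational roots, q = -13/5 is a root, giving the factor (5q+13) and quotient 2q**2-7q+5.
The remaining quadratic factors as (2q-5)(q-1).

(2q-5)(5q+13)(q-1)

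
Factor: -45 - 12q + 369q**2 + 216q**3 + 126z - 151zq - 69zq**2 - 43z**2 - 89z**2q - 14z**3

Group: z(-14z**2 - 47zq + 27z + 72q**2 + 3q - 9) + (3q + 5)(-14z**2 - 47zq + 27z + 72q**2 + 3q - 9); both groups contain (-14z**2 - 47zq + 27z + 72q**2 + 3q - 9), so (z + 3q + 5) is a factor with cofactor -14z**2 - 47zq + 27z + 72q**2 + 3q - 9.
The cofactor groups again: -14z**2 - 47zq + 27z + 72q**2 + 3q - 9 = -2z(7z - 8q - 3) + (-9q + 3)(7z - 8q - 3); both groups contain (7z - 8q - 3), giving -(2z + 9q - 3)(7z - 8q - 3).

-(7z - 8q - 3)(z + 3q + 5)(2z + 9q - 3)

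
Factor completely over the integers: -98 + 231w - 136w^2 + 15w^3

By the rational root theorem, w = 7 is a root, so (w - 7) divides it; the quotient is 15w^2 - 31w + 14.
The remaining quadratic factors as (3w - 2)(5w - 7).

(3w - 2)(5w - 7)(w - 7)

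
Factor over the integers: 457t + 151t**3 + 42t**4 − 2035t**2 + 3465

(6t + 7)(7t − 11)(t + 9)(t − 5)

By the rational root theorem, t = 11/7 is a root, so (7t − 11) divides it; the quotient is 6t**3 + 31t**2 − 242t − 315.
Next, t = −9 is a root, so (t + 9) divides it; the quotient is 6t**2 − 23t − 35.
The remaining quadratic factors as (6t + 7)(t − 5).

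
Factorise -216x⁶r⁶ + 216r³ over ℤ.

-216r³(x²r - 1)(x⁴r² + x²r + 1)

Every term has a factor of 216r³; factoring it out leaves -x⁶r³ + 1.
Recognize a difference of cubes with the parts 1 and x²r.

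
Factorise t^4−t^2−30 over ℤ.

Substitute u = t^2 to get a quadratic in u, then factor.
t^2−6 is irreducible over ℤ (6 is not a perfect square).
t^2+5 is irreducible over ℤ (always positive, so no real roots).

(t^2+5)·(t^2−6)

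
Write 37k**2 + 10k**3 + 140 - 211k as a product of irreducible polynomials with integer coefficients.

(2k - 5)(5k - 4)(k + 7)

Testing divisors of the constant over divisors of the leading coefficient, k = 5/2 is a root, so (2k - 5) divides it; the quotient is 5k**2 + 31k - 28.
The remaining quadratic factors as (5k - 4)(k + 7).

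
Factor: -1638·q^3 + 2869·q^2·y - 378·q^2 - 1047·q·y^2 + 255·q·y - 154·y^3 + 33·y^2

-(13·q - 14·y + 3)·(14·q - 11·y)·(9·q + y)

Group: 9·q·(-182·q^2 + 339·q·y - 42·q - 154·y^2 + 33·y) + y·(-182·q^2 + 339·q·y - 42·q - 154·y^2 + 33·y); both groups contain (-182·q^2 + 339·q·y - 42·q - 154·y^2 + 33·y), so (9·q + y) is a factor with cofactor -182·q^2 + 339·q·y - 42·q - 154·y^2 + 33·y.
The cofactor groups again: -182·q^2 + 339·q·y - 42·q - 154·y^2 + 33·y = -13·q·(14·q - 11·y) + (14·y - 3)·(14·q - 11·y); both groups contain (14·q - 11·y), giving -(13·q - 14·y + 3)·(14·q - 11·y).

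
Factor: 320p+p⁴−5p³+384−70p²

(p+1)(p+8)(p−6)(p−8)

Testing divisors of the constant over divisors of the leading coefficient, p = −1 is a root, so (p+1) is a factor; dividing leaves p³−6p²−64p+384.
Next, p = 6 is a root, giving the factor (p−6) and quotient p²−64.
The remaining quadratic factors as (p−8)(p+8).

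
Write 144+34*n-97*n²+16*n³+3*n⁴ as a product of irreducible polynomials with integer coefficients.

(3*n-8)*(n+1)*(n+9)*(n-2)

By the rational root theorem, n = -9 is a root, so (n+9) divides it; the quotient is 3*n³-11*n²+2*n+16.
Then n = 8/3 is a root, so (3*n-8) is a factor; dividing leaves n²-n-2.
The remaining quadratic factors as (n+1)(n-2).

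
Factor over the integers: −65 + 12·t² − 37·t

Need a pair with product 12·(−65) = −780 and sum −37: that's 15 and −52.
Split the middle term: 12·t² + 15·t − 52·t − 65 = 3·t·(4·t + 5) − 13·(4·t + 5).

(3·t − 13)·(4·t + 5)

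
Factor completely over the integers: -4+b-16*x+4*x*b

(4*x+1)*(b-4)

Group as (4*x*b-16*x) + (b-4) = 4*x*(b-4) + (b-4).
Both groups share the factor (b-4).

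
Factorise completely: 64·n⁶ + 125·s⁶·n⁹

Factor out n⁶ first: what remains is 125·s⁶·n³ + 64.
Recognize a sum of cubes with the parts 5·s²·n and 4.

n⁶·(5·s²·n + 4)·(25·s⁴·n² - 20·s²·n + 16)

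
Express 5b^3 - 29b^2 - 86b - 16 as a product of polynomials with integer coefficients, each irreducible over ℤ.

Trying the rational-root candidates, b = -1/5 is a root, so (5b + 1) divides it; the quotient is b^2 - 6b - 16.
The remaining quadratic factors as (b - 8)(b + 2).

(5b + 1)(b + 2)(b - 8)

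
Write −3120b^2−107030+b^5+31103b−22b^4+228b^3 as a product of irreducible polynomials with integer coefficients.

By the rational root theorem, b = 11 is a root, so (b−11) is a factor; dividing leaves b^4−11b^3+107b^2−1943b+9730.
Next, b = 10 is a root, so (b−10) divides it; the quotient is b^3−b^2+97b−973.
Then b = 7 is a root, so (b−7) divides it; the quotient is b^2+6b+139.
The quadratic b^2+6b+139 has discriminant −520 < 0 and is irreducible over ℤ.

(b−10)(b−11)(b−7)(b^2+6b+139)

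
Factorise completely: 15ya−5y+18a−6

Group as (15ya−5y) + (18a−6) = 5y(3a−1) + 6(3a−1).
Both groups share the factor (3a−1).

(3a−1)(5y+6)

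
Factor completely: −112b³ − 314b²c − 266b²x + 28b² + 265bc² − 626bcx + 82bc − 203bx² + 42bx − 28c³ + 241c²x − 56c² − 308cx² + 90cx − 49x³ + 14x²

−(2b + 7c + x)(7b − 4c + 7x)(8b − c + 7x − 2)

Group: 8b(−14b² − 41bc − 21bx + 28c² − 45cx − 7x²) + (−c + 7x − 2)(−14b² − 41bc − 21bx + 28c² − 45cx − 7x²); both groups contain (−14b² − 41bc − 21bx + 28c² − 45cx − 7x²), so (8b − c + 7x − 2) is a factor with cofactor −14b² − 41bc − 21bx + 28c² − 45cx − 7x².
The cofactor groups again: −14b² − 41bc − 21bx + 28c² − 45cx − 7x² = −7b(2b + 7c + x) + (4c − 7x)(2b + 7c + x); both groups contain (2b + 7c + x), giving −(7b − 4c + 7x)(2b + 7c + x).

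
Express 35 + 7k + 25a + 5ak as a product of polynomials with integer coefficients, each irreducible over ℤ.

(5a + 7)(k + 5)

Group as (5ak + 25a) + (7k + 35) = 5a(k + 5) + 7(k + 5).
Both groups share the factor (k + 5).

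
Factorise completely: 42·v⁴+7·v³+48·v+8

Group as (42·v⁴+48·v) + (7·v³+8) = 6·v·(7·v³+8) + (7·v³+8).
Both groups share the factor (7·v³+8).

(6·v+1)·(7·v³+8)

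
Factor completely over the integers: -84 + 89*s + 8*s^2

Need a pair with product 8·(-84) = -672 and sum 89: that's -7 and 96.
Split the middle term: 8*s^2 - 7*s + 96*s - 84 = s*(8*s - 7) + 12*(8*s - 7).

(8*s - 7)*(s + 12)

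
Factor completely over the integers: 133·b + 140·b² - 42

7·(4·b - 1)·(5·b + 6)

Pull out the common factor 7, then factor the remaining trinomial.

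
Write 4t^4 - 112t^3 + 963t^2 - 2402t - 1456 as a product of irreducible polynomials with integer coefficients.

Trying the rational-root candidates, t = 13/2 is a root, so (2t - 13) divides it; the quotient is 2t^3 - 43t^2 + 202t + 112.
Continuing, t = 14 is a root, giving the factor (t - 14) and quotient 2t^2 - 15t - 8.
The remaining quadratic factors as (2t + 1)(t - 8).

(2t + 1)(2t - 13)(t - 14)(t - 8)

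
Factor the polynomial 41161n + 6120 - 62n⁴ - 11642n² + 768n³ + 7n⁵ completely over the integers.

Among the possible rational roots, n = 5 is a root, so (n - 5) is a factor; dividing leaves 7n⁴ - 27n³ + 633n² - 8477n - 1224.
Continuing, n = -1/7 is a root, so (7n + 1) is a factor; dividing leaves n³ - 4n² + 91n - 1224.
Continuing, n = 9 is a root, giving the factor (n - 9) and quotient n² + 5n + 136.
The quadratic n² + 5n + 136 has discriminant -519 < 0 and is irreducible over ℤ.

(7n + 1)(n - 5)(n - 9)(n² + 5n + 136)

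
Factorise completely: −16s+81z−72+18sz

Group as (18sz−16s) + (81z−72) = 2s(9z−8) + 9(9z−8).
Both groups share the factor (9z−8).

(2s+9)(9z−8)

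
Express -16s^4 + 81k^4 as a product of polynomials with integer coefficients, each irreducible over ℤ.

Write as (9k^2)² − (4s^2)², then factor 9k^2 - 4s^2 once more.

(3k + 2s)(3k - 2s)(9k^2 + 4s^2)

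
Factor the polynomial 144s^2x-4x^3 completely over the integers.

4x(6s+x)(6s-x)

Factor out 4x, leaving 36s^2-x^2, which is a difference of two squares.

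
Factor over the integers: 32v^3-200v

Pull out the common factor 8v; 4v^2-25 is a difference of squares.

8v(2v+5)(2v-5)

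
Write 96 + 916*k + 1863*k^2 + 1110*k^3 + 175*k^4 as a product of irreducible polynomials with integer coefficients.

(5*k + 3)*(5*k + 8)*(7*k + 1)*(k + 4)

Among the possible rational roots, k = -1/7 is a root, so (7*k + 1) divides it; the quotient is 25*k^3 + 155*k^2 + 244*k + 96.
Continuing, k = -4 is a root, so (k + 4) is a factor; dividing leaves 25*k^2 + 55*k + 24.
The remaining quadratic factors as (5*k + 8)(5*k + 3).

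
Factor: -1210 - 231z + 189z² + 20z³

(4z - 11)(5z + 11)(z + 10)

Trying the rational-root candidates, z = -10 is a root, giving the factor (z + 10) and quotient 20z² - 11z - 121.
The remaining quadratic factors as (4z - 11)(5z + 11).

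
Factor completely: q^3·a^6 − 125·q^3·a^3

Pull out the common factor q^3·a^3, leaving a^3 − 125.
Recognize a difference of cubes with the parts a and 5.

a^3·q^3·(a − 5)·(a^2 + 5·a + 25)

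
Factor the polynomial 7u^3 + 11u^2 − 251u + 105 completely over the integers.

(7u − 3)(u + 7)(u − 5)

Testing divisors of the constant over divisors of the leading coefficient, u = 3/7 is a root, so (7u − 3) is a factor; dividing leaves u^2 + 2u − 35.
The remaining quadratic factors as (u + 7)(u − 5).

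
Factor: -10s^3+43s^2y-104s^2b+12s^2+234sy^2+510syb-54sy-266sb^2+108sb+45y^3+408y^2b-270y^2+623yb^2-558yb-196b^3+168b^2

Group: 2s(-5s^2-16sy-42sb+6s-3y^2-28yb+18y-49b^2+42b) + (-15y+4b)(-5s^2-16sy-42sb+6s-3y^2-28yb+18y-49b^2+42b); both groups contain (-5s^2-16sy-42sb+6s-3y^2-28yb+18y-49b^2+42b), so (2s-15y+4b) is a factor with cofactor -5s^2-16sy-42sb+6s-3y^2-28yb+18y-49b^2+42b.
The cofactor groups again: -5s^2-16sy-42sb+6s-3y^2-28yb+18y-49b^2+42b = -s(5s+y+7b-6) + (-3y-7b)(5s+y+7b-6); both groups contain (5s+y+7b-6), giving -(s+3y+7b)(5s+y+7b-6).

-(2s-15y+4b)(5s+y+7b-6)(s+3y+7b)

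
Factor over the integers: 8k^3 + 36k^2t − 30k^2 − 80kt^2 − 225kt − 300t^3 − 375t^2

Group: 2k(4k^2 + 8kt − 15k − 60t^2 − 75t) + 5t(4k^2 + 8kt − 15k − 60t^2 − 75t); both groups contain (4k^2 + 8kt − 15k − 60t^2 − 75t), so (2k + 5t) is a factor with cofactor 4k^2 + 8kt − 15k − 60t^2 − 75t.
The cofactor groups again: 4k^2 + 8kt − 15k − 60t^2 − 75t = k(4k − 12t − 15) + 5t(4k − 12t − 15); both groups contain (4k − 12t − 15), giving (k + 5t)(4k − 12t − 15).

(2k + 5t)(4k − 12t − 15)(k + 5t)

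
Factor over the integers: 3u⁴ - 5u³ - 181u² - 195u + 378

Trying the rational-root candidates, u = -6 is a root, giving the factor (u + 6) and quotient 3u³ - 23u² - 43u + 63.
Continuing, u = -7/3 is a root, giving the factor (3u + 7) and quotient u² - 10u + 9.
The remaining quadratic factors as (u - 1)(u - 9).

(3u + 7)(u + 6)(u - 1)(u - 9)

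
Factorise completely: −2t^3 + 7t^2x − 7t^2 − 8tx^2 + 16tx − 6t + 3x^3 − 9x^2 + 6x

−(2t − 3x + 3)(t − x)(t − x + 2)

Group: 2t(−t^2 + 2tx − 2t − x^2 + 2x) + (−3x + 3)(−t^2 + 2tx − 2t − x^2 + 2x); both groups contain (−t^2 + 2tx − 2t − x^2 + 2x), so (2t − 3x + 3) is a factor with cofactor −t^2 + 2tx − 2t − x^2 + 2x.
The cofactor groups again: −t^2 + 2tx − 2t − x^2 + 2x = −t(t − x + 2) + x(t − x + 2); both groups contain (t − x + 2), giving −(t − x)(t − x + 2).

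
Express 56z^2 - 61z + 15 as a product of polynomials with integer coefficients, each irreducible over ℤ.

Need a pair with product 56·15 = 840 and sum -61: that's -40 and -21.
Split the middle term: 56z^2 - 40z - 21z + 15 = 8z(7z - 5) - 3(7z - 5).

(7z - 5)(8z - 3)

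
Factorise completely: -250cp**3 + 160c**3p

10cp(4c + 5p)(4c - 5p)

Factor out 10cp, leaving 16c**2 - 25p**2, which is a difference of two squares.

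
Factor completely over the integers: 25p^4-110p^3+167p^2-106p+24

(5p-3)(5p-4)(p-1)(p-2)

Trying the rational-root candidates, p = 3/5 is a root, so (5p-3) divides it; the quotient is 5p^3-19p^2+22p-8.
Next, p = 1 is a root, so (p-1) is a factor; dividing leaves 5p^2-14p+8.
The remaining quadratic factors as (5p-4)(p-2).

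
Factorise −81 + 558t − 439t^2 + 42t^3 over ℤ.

(6t − 1)(7t − 9)(t − 9)

Trying the rational-root candidates, t = 9/7 is a root, giving the factor (7t − 9) and quotient 6t^2 − 55t + 9.
The remaining quadratic factors as (t − 9)(6t − 1).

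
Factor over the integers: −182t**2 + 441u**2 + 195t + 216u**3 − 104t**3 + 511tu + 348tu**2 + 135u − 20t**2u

Group: 2t(−52t**2 + 68tu + 39t + 72u**2 + 27u) + (3u + 5)(−52t**2 + 68tu + 39t + 72u**2 + 27u); both groups contain (−52t**2 + 68tu + 39t + 72u**2 + 27u), so (2t + 3u + 5) is a factor with cofactor −52t**2 + 68tu + 39t + 72u**2 + 27u.
The cofactor groups again: −52t**2 + 68tu + 39t + 72u**2 + 27u = −13t(4t − 8u − 3) − 9u(4t − 8u − 3); both groups contain (4t − 8u − 3), giving −(13t + 9u)(4t − 8u − 3).

−(13t + 9u)(2t + 3u + 5)(4t − 8u − 3)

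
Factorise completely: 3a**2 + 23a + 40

Need a pair with product 3·40 = 120 and sum 23: that's 8 and 15.
Split the middle term: 3a**2 + 8a + 15a + 40 = a(3a + 8) + 5(3a + 8).

(3a + 8)(a + 5)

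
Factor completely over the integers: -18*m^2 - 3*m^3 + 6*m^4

Pull out the common factor 3*m^2, then factor the remaining trinomial.

3*m^2*(2*m + 3)*(m - 2)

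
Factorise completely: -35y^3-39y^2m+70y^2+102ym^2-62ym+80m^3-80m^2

Group: 5y(-7y^2-19ym+14y-10m^2+10m) - 8m(-7y^2-19ym+14y-10m^2+10m); both groups contain (-7y^2-19ym+14y-10m^2+10m), so (5y-8m) is a factor with cofactor -7y^2-19ym+14y-10m^2+10m.
The cofactor groups again: -7y^2-19ym+14y-10m^2+10m = -y(7y+5m) + (-2m+2)(7y+5m); both groups contain (7y+5m), giving -(y+2m-2)(7y+5m).

-(5y-8m)(y+2m-2)(7y+5m)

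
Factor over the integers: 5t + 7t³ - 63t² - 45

(t - 9)(7t² + 5)

Group as (7t³ + 5t) + (-63t² - 45) = t(7t² + 5) - 9(7t² + 5).
Both groups share the factor (7t² + 5).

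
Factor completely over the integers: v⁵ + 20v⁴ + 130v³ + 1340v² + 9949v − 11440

(v + 11)(v + 13)(v − 1)(v² − 3v + 80)

By the rational root theorem, v = −13 is a root, so (v + 13) is a factor; dividing leaves v⁴ + 7v³ + 39v² + 833v − 880.
Continuing, v = 1 is a root, giving the factor (v − 1) and quotient v³ + 8v² + 47v + 880.
Then v = −11 is a root, so (v + 11) divides it; the quotient is v² − 3v + 80.
The quadratic v² − 3v + 80 has discriminant −311 < 0 and is irreducible over ℤ.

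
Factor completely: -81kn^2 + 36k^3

Factor out 9k, leaving 4k^2 - 9n^2, which is a difference of two squares.

9k(2k + 3n)(2k - 3n)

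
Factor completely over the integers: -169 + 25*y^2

Need a pair with product 25·(-169) = -4225 and sum 0: that's 65 and -65.
Split the middle term: 25*y^2 + 65*y - 65*y - 169 = 5*y*(5*y + 13) - 13*(5*y + 13).

(5*y + 13)*(5*y - 13)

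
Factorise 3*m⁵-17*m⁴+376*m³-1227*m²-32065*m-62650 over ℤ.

(3*m+7)*(m+5)*(m-10)*(m²-3*m+179)

Testing divisors of the constant over divisors of the leading coefficient, m = 10 is a root, so (m-10) is a factor; dividing leaves 3*m⁴+13*m³+506*m²+3833*m+6265.
Continuing, m = -5 is a root, so (m+5) is a factor; dividing leaves 3*m³-2*m²+516*m+1253.
Next, m = -7/3 is a root, so (3*m+7) is a factor; dividing leaves m²-3*m+179.
The quadratic m²-3*m+179 has discriminant -707 < 0 and is irreducible over ℤ.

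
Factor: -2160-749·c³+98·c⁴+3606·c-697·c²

(2·c+5)·(7·c-6)·(7·c-9)·(c-8)

Testing divisors of the constant over divisors of the leading coefficient, c = 6/7 is a root, giving the factor (7·c-6) and quotient 14·c³-95·c²-181·c+360.
Continuing, c = -5/2 is a root, so (2·c+5) divides it; the quotient is 7·c²-65·c+72.
The remaining quadratic factors as (7·c-9)(c-8).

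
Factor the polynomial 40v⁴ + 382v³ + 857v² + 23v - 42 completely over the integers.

Among the possible rational roots, v = -7/2 is a root, so (2v + 7) is a factor; dividing leaves 20v³ + 121v² + 5v - 6.
Next, v = -1/4 is a root, so (4v + 1) is a factor; dividing leaves 5v² + 29v - 6.
The remaining quadratic factors as (5v - 1)(v + 6).

(2v + 7)(4v + 1)(5v - 1)(v + 6)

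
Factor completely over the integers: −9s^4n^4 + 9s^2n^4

−9n^4s^2(s + 1)(s − 1)

Factor out 9s^2n^4 first: what remains is −s^2 + 1.
Recognize a difference of squares with the parts 1 and s.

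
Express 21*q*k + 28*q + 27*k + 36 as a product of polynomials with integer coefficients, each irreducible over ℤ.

Group as (21*q*k + 28*q) + (27*k + 36) = 7*q*(3*k + 4) + 9*(3*k + 4).
Both groups share the factor (3*k + 4).

(3*k + 4)*(7*q + 9)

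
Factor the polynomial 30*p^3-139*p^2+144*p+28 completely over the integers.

(5*p-14)*(6*p+1)*(p-2)

Trying the rational-root candidates, p = 2 is a root, so (p-2) is a factor; dividing leaves 30*p^2-79*p-14.
The remaining quadratic factors as (5*p-14)(6*p+1).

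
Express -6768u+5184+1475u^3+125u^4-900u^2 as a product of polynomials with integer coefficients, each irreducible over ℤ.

(5u+12)(5u-4)(5u-9)(u+12)

By the rational root theorem, u = 9/5 is a root, so (5u-9) divides it; the quotient is 25u^3+340u^2+432u-576.
Continuing, u = 4/5 is a root, so (5u-4) divides it; the quotient is 5u^2+72u+144.
The remaining quadratic factors as (u+12)(5u+12).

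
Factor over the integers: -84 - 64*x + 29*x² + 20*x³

(4*x - 7)*(5*x + 6)*(x + 2)

Testing divisors of the constant over divisors of the leading coefficient, x = 7/4 is a root, so (4*x - 7) is a factor; dividing leaves 5*x² + 16*x + 12.
The remaining quadratic factors as (5*x + 6)(x + 2).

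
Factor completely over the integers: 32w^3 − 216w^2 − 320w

8w(4w + 5)(w − 8)

Pull out the common factor 8w, then factor the remaining trinomial.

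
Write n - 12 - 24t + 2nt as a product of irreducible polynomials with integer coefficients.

(2t + 1)(n - 12)

Group as (2nt + n) + (-24t - 12) = n(2t + 1) - 12(2t + 1).
Both groups share the factor (2t + 1).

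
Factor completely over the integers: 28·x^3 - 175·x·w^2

7·x·(2·x - 5·w)·(2·x + 5·w)

Every term has a factor of 7·x. Then 4·x^2 - 25·w^2 = (2·x)² − (5·w)².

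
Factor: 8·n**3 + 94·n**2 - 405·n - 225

(2·n + 1)·(4·n - 15)·(n + 15)

Trying the rational-root candidates, n = -15 is a root, so (n + 15) is a factor; dividing leaves 8·n**2 - 26·n - 15.
The remaining quadratic factors as (4·n - 15)(2·n + 1).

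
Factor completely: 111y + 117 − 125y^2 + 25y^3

Trying the rational-root candidates, y = 13/5 is a root, so (5y − 13) is a factor; dividing leaves 5y^2 − 12y − 9.
The remaining quadratic factors as (5y + 3)(y − 3).

(5y + 3)(5y − 13)(y − 3)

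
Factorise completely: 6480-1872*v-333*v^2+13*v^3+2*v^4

(2*v-5)*(v+12)*(v+9)*(v-12)

Among the possible rational roots, v = 12 is a root, so (v-12) divides it; the quotient is 2*v^3+37*v^2+111*v-540.
Then v = 5/2 is a root, so (2*v-5) is a factor; dividing leaves v^2+21*v+108.
The remaining quadratic factors as (v+12)(v+9).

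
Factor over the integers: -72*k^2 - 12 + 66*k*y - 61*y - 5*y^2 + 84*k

Group: -12*k*(6*k - 5*y - 1) + (y + 12)*(6*k - 5*y - 1); both groups contain (6*k - 5*y - 1).

-(12*k - y - 12)*(6*k - 5*y - 1)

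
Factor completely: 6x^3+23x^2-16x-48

(2x-3)(3x+4)(x+4)

Trying the rational-root candidates, x = -4/3 is a root, giving the factor (3x+4) and quotient 2x^2+5x-12.
The remaining quadratic factors as (x+4)(2x-3).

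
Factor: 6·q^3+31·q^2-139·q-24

Testing divisors of the constant over divisors of the leading coefficient, q = -8 is a root, so (q+8) is a factor; dividing leaves 6·q^2-17·q-3.
The remaining quadratic factors as (6·q+1)(q-3).

(6·q+1)·(q+8)·(q-3)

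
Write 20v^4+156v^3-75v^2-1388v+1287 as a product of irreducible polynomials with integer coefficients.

(2v+13)(2v+9)(5v-11)(v-1)

Trying the rational-root candidates, v = 11/5 is a root, giving the factor (5v-11) and quotient 4v^3+40v^2+73v-117.
Then v = -13/2 is a root, so (2v+13) divides it; the quotient is 2v^2+7v-9.
The remaining quadratic factors as (v-1)(2v+9).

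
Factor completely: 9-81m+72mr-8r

Group as (72mr-81m) + (-8r+9) = 9m(8r-9) - (8r-9).
Both groups share the factor (8r-9).

(8r-9)(9m-1)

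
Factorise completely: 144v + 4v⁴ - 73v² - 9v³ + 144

(4v + 3)(v + 4)(v - 3)(v - 4)

By the rational root theorem, v = -4 is a root, so (v + 4) divides it; the quotient is 4v³ - 25v² + 27v + 36.
Continuing, v = 3 is a root, so (v - 3) divides it; the quotient is 4v² - 13v - 12.
The remaining quadratic factors as (4v + 3)(v - 4).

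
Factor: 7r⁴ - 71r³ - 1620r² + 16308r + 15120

Testing divisors of the constant over divisors of the leading coefficient, r = 12 is a root, so (r - 12) divides it; the quotient is 7r³ + 13r² - 1464r - 1260.
Then r = -15 is a root, so (r + 15) is a factor; dividing leaves 7r² - 92r - 84.
The remaining quadratic factors as (r - 14)(7r + 6).

(7r + 6)(r + 15)(r - 12)(r - 14)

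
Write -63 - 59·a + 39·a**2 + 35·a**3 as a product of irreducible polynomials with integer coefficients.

(5·a + 7)·(7·a - 9)·(a + 1)

Trying the rational-root candidates, a = -1 is a root, so (a + 1) is a factor; dividing leaves 35·a**2 + 4·a - 63.
The remaining quadratic factors as (5·a + 7)(7·a - 9).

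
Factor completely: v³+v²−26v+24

Among the possible rational roots, v = 1 is a root, so (v−1) divides it; the quotient is v²+2v−24.
The remaining quadratic factors as (v+6)(v−4).

(v+6)(v−1)(v−4)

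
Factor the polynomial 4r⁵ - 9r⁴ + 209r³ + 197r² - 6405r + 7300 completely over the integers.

(4r - 5)(r + 5)(r - 4)(r² - 2r + 73)

By the rational root theorem, r = 4 is a root, so (r - 4) divides it; the quotient is 4r⁴ + 7r³ + 237r² + 1145r - 1825.
Then r = 5/4 is a root, so (4r - 5) is a factor; dividing leaves r³ + 3r² + 63r + 365.
Continuing, r = -5 is a root, so (r + 5) is a factor; dividing leaves r² - 2r + 73.
The quadratic r² - 2r + 73 has discriminant -288 < 0 and is irreducible over ℤ.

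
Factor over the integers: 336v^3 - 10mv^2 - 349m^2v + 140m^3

Group: 7m(20m^2 - 67mv + 56v^2) + 6v(20m^2 - 67mv + 56v^2); both groups contain (20m^2 - 67mv + 56v^2), so (7m + 6v) is a factor with cofactor 20m^2 - 67mv + 56v^2.
The cofactor groups again: 20m^2 - 67mv + 56v^2 = 4m(5m - 8v) - 7v(5m - 8v); both groups contain (5m - 8v), giving (4m - 7v)(5m - 8v).

(4m - 7v)(5m - 8v)(7m + 6v)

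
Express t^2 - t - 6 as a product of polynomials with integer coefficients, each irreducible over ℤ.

Two integers with product -6 and sum -1 are 2 and -3.

(t + 2)(t - 3)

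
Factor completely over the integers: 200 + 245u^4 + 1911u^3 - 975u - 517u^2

Trying the rational-root candidates, u = -8 is a root, so (u + 8) is a factor; dividing leaves 245u^3 - 49u^2 - 125u + 25.
Continuing, u = -5/7 is a root, so (7u + 5) is a factor; dividing leaves 35u^2 - 32u + 5.
The remaining quadratic factors as (5u - 1)(7u - 5).

(5u - 1)(7u + 5)(7u - 5)(u + 8)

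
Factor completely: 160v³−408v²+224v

8v(4v−7)(5v−4)

Pull out the common factor 8v, then factor the remaining trinomial.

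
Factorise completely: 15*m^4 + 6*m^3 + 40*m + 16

(5*m + 2)*(3*m^3 + 8)

Group as (15*m^4 + 40*m) + (6*m^3 + 16) = 5*m*(3*m^3 + 8) + 2*(3*m^3 + 8).
Both groups share the factor (3*m^3 + 8).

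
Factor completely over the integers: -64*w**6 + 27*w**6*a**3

w**6*(3*a - 4)*(9*a**2 + 12*a + 16)

Every term has a factor of w**6; factoring it out leaves 27*a**3 - 64.
Recognize a difference of cubes with the parts 3*a and 4.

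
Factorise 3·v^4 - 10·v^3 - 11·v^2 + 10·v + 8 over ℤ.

Among the possible rational roots, v = -1 is a root, so (v + 1) divides it; the quotient is 3·v^3 - 13·v^2 + 2·v + 8.
Then v = -2/3 is a root, so (3·v + 2) divides it; the quotient is v^2 - 5·v + 4.
The remaining quadratic factors as (v - 4)(v - 1).

(3·v + 2)·(v + 1)·(v - 1)·(v - 4)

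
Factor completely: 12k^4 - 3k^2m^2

Every term has a factor of 3k^2. Then 4k^2 - m^2 = (2k)² − (m)².

3k^2(2k + m)(2k - m)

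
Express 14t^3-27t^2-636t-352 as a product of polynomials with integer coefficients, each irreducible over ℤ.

(2t+11)(7t+4)(t-8)

By the rational root theorem, t = -4/7 is a root, so (7t+4) is a factor; dividing leaves 2t^2-5t-88.
The remaining quadratic factors as (t-8)(2t+11).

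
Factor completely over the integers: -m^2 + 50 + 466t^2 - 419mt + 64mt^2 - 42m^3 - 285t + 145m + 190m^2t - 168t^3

Group: 3m(-14m^2 - 2mt + 23m + 12t^2 - 29t + 10) + (-14t + 5)(-14m^2 - 2mt + 23m + 12t^2 - 29t + 10); both groups contain (-14m^2 - 2mt + 23m + 12t^2 - 29t + 10), so (3m - 14t + 5) is a factor with cofactor -14m^2 - 2mt + 23m + 12t^2 - 29t + 10.
The cofactor groups again: -14m^2 - 2mt + 23m + 12t^2 - 29t + 10 = -14m(m + t - 2) + (12t - 5)(m + t - 2); both groups contain (m + t - 2), giving -(14m - 12t + 5)(m + t - 2).

-(14m - 12t + 5)(3m - 14t + 5)(m + t - 2)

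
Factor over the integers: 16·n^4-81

(2·n+3)·(2·n-3)·(4·n^2+9)

Write as (4·n^2)² − (9)², then factor 4·n^2-9 once more.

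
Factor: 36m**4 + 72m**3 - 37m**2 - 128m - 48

Testing divisors of the constant over divisors of the leading coefficient, m = -3/2 is a root, giving the factor (2m + 3) and quotient 18m**3 + 9m**2 - 32m - 16.
Continuing, m = -4/3 is a root, so (3m + 4) divides it; the quotient is 6m**2 - 5m - 4.
The remaining quadratic factors as (2m + 1)(3m - 4).

(2m + 1)(2m + 3)(3m + 4)(3m - 4)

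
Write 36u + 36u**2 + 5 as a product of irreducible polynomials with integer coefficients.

(6u + 1)(6u + 5)

Need a pair with product 36·5 = 180 and sum 36: that's 6 and 30.
Split the middle term: 36u**2 + 6u + 30u + 5 = 6u(6u + 1) + 5(6u + 1).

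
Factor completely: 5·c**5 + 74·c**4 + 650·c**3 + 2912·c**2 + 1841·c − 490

(5·c − 1)·(c + 1)·(c + 7)·(c**2 + 7·c + 70)

Trying the rational-root candidates, c = 1/5 is a root, so (5·c − 1) is a factor; dividing leaves c**4 + 15·c**3 + 133·c**2 + 609·c + 490.
Continuing, c = −1 is a root, so (c + 1) divides it; the quotient is c**3 + 14·c**2 + 119·c + 490.
Next, c = −7 is a root, so (c + 7) divides it; the quotient is c**2 + 7·c + 70.
The quadratic c**2 + 7·c + 70 has discriminant −231 < 0 and is irreducible over ℤ.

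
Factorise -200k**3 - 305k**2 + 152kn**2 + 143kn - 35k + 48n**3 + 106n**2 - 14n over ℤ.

-(5k + 2n)(5k + 3n + 7)(8k - 8n + 1)

Group: 5k(-40k**2 + 16kn - 61k + 24n**2 + 53n - 7) + 2n(-40k**2 + 16kn - 61k + 24n**2 + 53n - 7); both groups contain (-40k**2 + 16kn - 61k + 24n**2 + 53n - 7), so (5k + 2n) is a factor with cofactor -40k**2 + 16kn - 61k + 24n**2 + 53n - 7.
The cofactor groups again: -40k**2 + 16kn - 61k + 24n**2 + 53n - 7 = -8k(5k + 3n + 7) + (8n - 1)(5k + 3n + 7); both groups contain (5k + 3n + 7), giving -(8k - 8n + 1)(5k + 3n + 7).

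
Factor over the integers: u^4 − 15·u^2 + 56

Substitute w = u^2 to get a quadratic in w, then factor.
u^2 − 8 is irreducible over ℤ (8 is not a perfect square).
u^2 − 7 is irreducible over ℤ (7 is not a perfect square).

(u^2 − 7)·(u^2 − 8)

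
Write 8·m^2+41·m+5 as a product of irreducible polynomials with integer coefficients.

(8·m+1)·(m+5)

Need a pair with product 8·5 = 40 and sum 41: that's 1 and 40.
Split the middle term: 8·m^2+m + 40·m+5 = m·(8·m+1) + 5·(8·m+1).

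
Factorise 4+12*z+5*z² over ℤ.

Need a pair with product 5·4 = 20 and sum 12: that's 10 and 2.
Split the middle term: 5*z²+10*z + 2*z+4 = 5*z*(z+2) + 2*(z+2).

(5*z+2)*(z+2)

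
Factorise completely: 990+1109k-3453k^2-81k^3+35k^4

Among the possible rational roots, k = 11 is a root, so (k-11) divides it; the quotient is 35k^3+304k^2-109k-90.
Next, k = -9 is a root, giving the factor (k+9) and quotient 35k^2-11k-10.
The remaining quadratic factors as (5k+2)(7k-5).

(5k+2)(7k-5)(k+9)(k-11)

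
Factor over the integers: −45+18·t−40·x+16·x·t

Group as (16·x·t−40·x) + (18·t−45) = 8·x·(2·t−5) + 9·(2·t−5).
Both groups share the factor (2·t−5).

(2·t−5)·(8·x+9)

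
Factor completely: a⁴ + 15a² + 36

(a² + 12)(a² + 3)

Substitute u = a² to get a quadratic in u, then factor.
a² + 12 is irreducible over ℤ (always positive, so no real roots).
a² + 3 is irreducible over ℤ (always positive, so no real roots).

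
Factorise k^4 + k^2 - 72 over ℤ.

(k^2 + 9)(k^2 - 8)

Substitute u = k^2 to get a quadratic in u, then factor.
k^2 - 8 is irreducible over ℤ (8 is not a perfect square).
k^2 + 9 is irreducible over ℤ (sum of squares).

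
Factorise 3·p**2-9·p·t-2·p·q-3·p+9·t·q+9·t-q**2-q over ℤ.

Group: p·(3·p-9·t+q) + (-q-1)·(3·p-9·t+q); both groups contain (3·p-9·t+q).

(3·p-9·t+q)·(p-q-1)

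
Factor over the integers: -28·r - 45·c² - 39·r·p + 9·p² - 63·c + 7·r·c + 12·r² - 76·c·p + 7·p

Group: 4·r·(3·r - 5·c - 9·p - 7) + (9·c - p)·(3·r - 5·c - 9·p - 7); both groups contain (3·r - 5·c - 9·p - 7).

(3·r - 5·c - 9·p - 7)·(4·r + 9·c - p)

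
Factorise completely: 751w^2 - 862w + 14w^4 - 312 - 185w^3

Trying the rational-root candidates, w = -2/7 is a root, so (7w + 2) is a factor; dividing leaves 2w^3 - 27w^2 + 115w - 156.
Then w = 4 is a root, so (w - 4) divides it; the quotient is 2w^2 - 19w + 39.
The remaining quadratic factors as (w - 3)(2w - 13).

(2w - 13)(7w + 2)(w - 3)(w - 4)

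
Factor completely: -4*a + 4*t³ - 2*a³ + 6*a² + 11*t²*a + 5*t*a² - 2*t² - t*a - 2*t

Group: t*(4*t² + 7*t*a + 2*t - 2*a² + 4*a) + (a - 1)*(4*t² + 7*t*a + 2*t - 2*a² + 4*a); both groups contain (4*t² + 7*t*a + 2*t - 2*a² + 4*a), so (t + a - 1) is a factor with cofactor 4*t² + 7*t*a + 2*t - 2*a² + 4*a.
The cofactor groups again: 4*t² + 7*t*a + 2*t - 2*a² + 4*a = 4*t*(t + 2*a) + (-a + 2)*(t + 2*a); both groups contain (t + 2*a), giving (4*t - a + 2)*(t + 2*a).

(4*t - a + 2)*(t + 2*a)*(t + a - 1)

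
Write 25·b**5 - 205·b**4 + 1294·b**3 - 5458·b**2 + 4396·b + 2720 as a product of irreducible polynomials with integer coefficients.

(5·b + 2)·(5·b - 8)·(b - 5)·(b**2 - 2·b + 34)

Trying the rational-root candidates, b = 5 is a root, giving the factor (b - 5) and quotient 25·b**4 - 80·b**3 + 894·b**2 - 988·b - 544.
Then b = 8/5 is a root, so (5·b - 8) is a factor; dividing leaves 5·b**3 - 8·b**2 + 166·b + 68.
Continuing, b = -2/5 is a root, so (5·b + 2) divides it; the quotient is b**2 - 2·b + 34.
The quadratic b**2 - 2·b + 34 has discriminant -132 < 0 and is irreducible over ℤ.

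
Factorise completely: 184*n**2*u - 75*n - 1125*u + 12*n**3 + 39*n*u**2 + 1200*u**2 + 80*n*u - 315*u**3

Group: 6*n*(2*n**2 + 33*n*u - 5*n + 45*u**2 - 75*u) + (-7*u + 15)*(2*n**2 + 33*n*u - 5*n + 45*u**2 - 75*u); both groups contain (2*n**2 + 33*n*u - 5*n + 45*u**2 - 75*u), so (6*n - 7*u + 15) is a factor with cofactor 2*n**2 + 33*n*u - 5*n + 45*u**2 - 75*u.
The cofactor groups again: 2*n**2 + 33*n*u - 5*n + 45*u**2 - 75*u = n*(2*n + 3*u - 5) + 15*u*(2*n + 3*u - 5); both groups contain (2*n + 3*u - 5), giving (n + 15*u)*(2*n + 3*u - 5).

(2*n + 3*u - 5)*(6*n - 7*u + 15)*(n + 15*u)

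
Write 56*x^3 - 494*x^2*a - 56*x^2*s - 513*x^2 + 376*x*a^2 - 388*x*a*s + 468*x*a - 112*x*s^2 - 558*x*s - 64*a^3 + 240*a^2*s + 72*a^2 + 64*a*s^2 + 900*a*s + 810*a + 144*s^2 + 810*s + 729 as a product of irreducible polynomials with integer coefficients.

(8*x - 2*a + 8*s + 9)*(7*x - 4*a - 9)*(x - 8*a - 2*s - 9)

Group: x*(56*x^2 - 46*x*a + 56*x*s - 9*x + 8*a^2 - 32*a*s - 18*a - 72*s - 81) + (-8*a - 2*s - 9)*(56*x^2 - 46*x*a + 56*x*s - 9*x + 8*a^2 - 32*a*s - 18*a - 72*s - 81); both groups contain (56*x^2 - 46*x*a + 56*x*s - 9*x + 8*a^2 - 32*a*s - 18*a - 72*s - 81), so (x - 8*a - 2*s - 9) is a factor with cofactor 56*x^2 - 46*x*a + 56*x*s - 9*x + 8*a^2 - 32*a*s - 18*a - 72*s - 81.
The cofactor groups again: 56*x^2 - 46*x*a + 56*x*s - 9*x + 8*a^2 - 32*a*s - 18*a - 72*s - 81 = 8*x*(7*x - 4*a - 9) + (-2*a + 8*s + 9)*(7*x - 4*a - 9); both groups contain (7*x - 4*a - 9), giving (8*x - 2*a + 8*s + 9)*(7*x - 4*a - 9).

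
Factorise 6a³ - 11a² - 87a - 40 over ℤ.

(2a + 1)(3a + 8)(a - 5)

Testing divisors of the constant over divisors of the leading coefficient, a = 5 is a root, so (a - 5) is a factor; dividing leaves 6a² + 19a + 8.
The remaining quadratic factors as (3a + 8)(2a + 1).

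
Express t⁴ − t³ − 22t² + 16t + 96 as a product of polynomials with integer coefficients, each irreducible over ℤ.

(t + 2)(t + 4)(t − 3)(t − 4)

By the rational root theorem, t = −4 is a root, giving the factor (t + 4) and quotient t³ − 5t² − 2t + 24.
Continuing, t = 4 is a root, so (t − 4) is a factor; dividing leaves t² − t − 6.
The remaining quadratic factors as (t + 2)(t − 3).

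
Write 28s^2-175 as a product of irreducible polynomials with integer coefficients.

7(2s+5)(2s-5)

Factor out 7, leaving 4s^2-25, which is a difference of two squares.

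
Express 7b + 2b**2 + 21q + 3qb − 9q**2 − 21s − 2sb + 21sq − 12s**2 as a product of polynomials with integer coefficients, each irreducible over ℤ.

Group: −4s(3s − 3q − b) + (3q − 2b − 7)(3s − 3q − b); both groups contain (3s − 3q − b).

−(3s − 3q − b)(4s − 3q + 2b + 7)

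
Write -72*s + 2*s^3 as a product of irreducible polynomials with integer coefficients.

Pull out the common factor 2*s; s^2 - 36 is a difference of squares.

2*s*(s + 6)*(s - 6)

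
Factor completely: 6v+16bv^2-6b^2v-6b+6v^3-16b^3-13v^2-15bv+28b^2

Group: b(-16b^2-22bv+28b-6v^2+13v-6) - v(-16b^2-22bv+28b-6v^2+13v-6); both groups contain (-16b^2-22bv+28b-6v^2+13v-6), so (b-v) is a factor with cofactor -16b^2-22bv+28b-6v^2+13v-6.
The cofactor groups again: -16b^2-22bv+28b-6v^2+13v-6 = -2b(8b+3v-2) + (-2v+3)(8b+3v-2); both groups contain (8b+3v-2), giving -(2b+2v-3)(8b+3v-2).

-(2b+2v-3)(8b+3v-2)(b-v)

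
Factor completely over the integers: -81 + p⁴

(p + 3)*(p - 3)*(p² + 9)

Difference of squares twice: with A = p and B = 3, A⁴ − B⁴ = (A² − B²)(A² + B²), and A² − B² factors again.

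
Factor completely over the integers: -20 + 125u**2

Factor out 5, leaving 25u**2 - 4, which is a difference of two squares.

5(5u + 2)(5u - 2)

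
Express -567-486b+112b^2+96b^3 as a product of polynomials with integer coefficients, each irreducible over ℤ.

Testing divisors of the constant over divisors of the leading coefficient, b = -9/4 is a root, so (4b+9) divides it; the quotient is 24b^2-26b-63.
The remaining quadratic factors as (4b-9)(6b+7).

(4b+9)(4b-9)(6b+7)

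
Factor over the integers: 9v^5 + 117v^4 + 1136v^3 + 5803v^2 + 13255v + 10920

(3v + 7)(3v + 8)(v + 3)(v^2 + 5v + 65)

By the rational root theorem, v = -8/3 is a root, so (3v + 8) is a factor; dividing leaves 3v^4 + 31v^3 + 296v^2 + 1145v + 1365.
Continuing, v = -7/3 is a root, so (3v + 7) divides it; the quotient is v^3 + 8v^2 + 80v + 195.
Then v = -3 is a root, so (v + 3) divides it; the quotient is v^2 + 5v + 65.
The quadratic v^2 + 5v + 65 has discriminant -235 < 0 and is irreducible over ℤ.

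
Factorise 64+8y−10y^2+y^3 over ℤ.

Trying the rational-root candidates, y = 8 is a root, so (y−8) is a factor; dividing leaves y^2−2y−8.
The remaining quadratic factors as (y+2)(y−4).

(y+2)(y−4)(y−8)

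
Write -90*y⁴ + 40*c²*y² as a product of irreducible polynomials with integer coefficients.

10*y²*(2*c + 3*y)*(2*c - 3*y)

Factor out 10*y², leaving 4*c² - 9*y², which is a difference of two squares.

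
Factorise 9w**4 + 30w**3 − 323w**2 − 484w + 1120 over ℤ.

(3w + 8)(3w − 4)(w + 7)(w − 5)

Testing divisors of the constant over divisors of the leading coefficient, w = −8/3 is a root, so (3w + 8) is a factor; dividing leaves 3w**3 + 2w**2 − 113w + 140.
Next, w = 4/3 is a root, so (3w − 4) is a factor; dividing leaves w**2 + 2w − 35.
The remaining quadratic factors as (w + 7)(w − 5).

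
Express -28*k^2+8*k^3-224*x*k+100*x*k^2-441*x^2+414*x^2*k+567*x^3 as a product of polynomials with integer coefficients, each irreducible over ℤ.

Group: 7*x*(81*x^2+36*x*k-63*x+4*k^2-14*k) + 2*k*(81*x^2+36*x*k-63*x+4*k^2-14*k); both groups contain (81*x^2+36*x*k-63*x+4*k^2-14*k), so (7*x+2*k) is a factor with cofactor 81*x^2+36*x*k-63*x+4*k^2-14*k.
The cofactor groups again: 81*x^2+36*x*k-63*x+4*k^2-14*k = 9*x*(9*x+2*k) + (2*k-7)*(9*x+2*k); both groups contain (9*x+2*k), giving (9*x+2*k-7)*(9*x+2*k).

(7*x+2*k)*(9*x+2*k)*(9*x+2*k-7)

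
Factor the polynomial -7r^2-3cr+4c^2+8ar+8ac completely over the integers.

(8a+4c-7r)(c+r)

Group: c(8a+4c-7r) + r(8a+4c-7r); both groups contain (8a+4c-7r).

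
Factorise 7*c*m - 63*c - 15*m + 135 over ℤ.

(7*c - 15)*(m - 9)

Group as (7*c*m - 63*c) + (-15*m + 135) = 7*c*(m - 9) - 15*(m - 9).
Both groups share the factor (m - 9).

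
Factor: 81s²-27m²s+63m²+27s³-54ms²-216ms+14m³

Group: 7m(2m²-3ms+9m-9s²-27s) - 3s(2m²-3ms+9m-9s²-27s); both groups contain (2m²-3ms+9m-9s²-27s), so (7m-3s) is a factor with cofactor 2m²-3ms+9m-9s²-27s.
The cofactor groups again: 2m²-3ms+9m-9s²-27s = m(2m+3s+9) - 3s(2m+3s+9); both groups contain (2m+3s+9), giving (m-3s)(2m+3s+9).

(2m+3s+9)(7m-3s)(m-3s)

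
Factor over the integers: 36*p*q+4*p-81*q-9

Group as (36*p*q+4*p) + (-81*q-9) = 4*p*(9*q+1) - 9*(9*q+1).
Both groups share the factor (9*q+1).

(4*p-9)*(9*q+1)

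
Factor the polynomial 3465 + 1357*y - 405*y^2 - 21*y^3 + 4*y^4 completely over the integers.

Testing divisors of the constant over divisors of the leading coefficient, y = 5 is a root, so (y - 5) divides it; the quotient is 4*y^3 - y^2 - 410*y - 693.
Continuing, y = 11 is a root, giving the factor (y - 11) and quotient 4*y^2 + 43*y + 63.
The remaining quadratic factors as (4*y + 7)(y + 9).

(4*y + 7)*(y + 9)*(y - 11)*(y - 5)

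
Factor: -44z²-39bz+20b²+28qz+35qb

(7q+4b-11z)(5b+4z)

Group: 7q(5b+4z) + (4b-11z)(5b+4z); both groups contain (5b+4z).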